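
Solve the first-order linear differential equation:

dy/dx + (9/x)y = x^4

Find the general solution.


P(x) = 9/x ⇒ μ = x^9.
(x^9 y)' = x^9·x^4 = x^13.
Integrate: x^9 y = x^14/(14) + C.
Solve for y: y = (1/14)x^5 + C/x^9.


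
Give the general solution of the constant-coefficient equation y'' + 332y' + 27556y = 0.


Characteristic equation: r² + 332r + 27556 = 0, i.e. (r + 166)² = 0.
Repeated root r = -166; include an x factor for the second linearly independent solution.
General solution: y = (C₁ + C₂x)e^(-166x).


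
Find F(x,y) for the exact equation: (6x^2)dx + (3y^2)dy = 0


Check exactness: ∂M/∂y = 0 and ∂N/∂x = 0; equal, so the equation is exact.
Integrate M with respect to x (treating y as constant): ∫M dx = 2x^3 + h(y).
Differentiate w.r.t. y and set equal to N: the x-dependent terms already match, leaving h'(y) = 3y^2. Integrate: h(y) = y^3.
So F(x,y) = 2x^3 + y^3.
General solution: 2x^3 + y^3 = C.


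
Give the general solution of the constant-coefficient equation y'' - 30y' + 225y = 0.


Characteristic equation: r² - 30r + 225 = 0, i.e. (r - 15)² = 0.
Repeated root r = 15; include an x factor for the second linearly independent solution.
General solution: y = (C₁ + C₂x)e^(15x).


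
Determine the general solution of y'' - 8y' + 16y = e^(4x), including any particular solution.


Characteristic polynomial (r - 4)² = 0; repeated root r = 4.
y_h = (C₁ + C₂x)e^(4x). Forcing matches the repeated root (resonance), so try y_p = Ax² e^(4x).
Substitute and solve for A: 2A = 1, so A = 1/2.
General solution: y = (C₁ + C₂x + (1/2)x²)e^(4x).


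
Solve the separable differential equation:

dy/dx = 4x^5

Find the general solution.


Integrate both sides with respect to x: y = ∫ 4x^5 dx = (2/3)x^6 + C.


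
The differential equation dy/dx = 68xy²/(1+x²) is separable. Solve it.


Separate: dy/y² = 68x/(1+x²) dx.
Integrate LHS: ∫ dy/y² = -1/y.
Integrate RHS via u = 1+x²: 34ln(1+x²) + C.
Result: -1/y = 34ln(1+x²) + C.


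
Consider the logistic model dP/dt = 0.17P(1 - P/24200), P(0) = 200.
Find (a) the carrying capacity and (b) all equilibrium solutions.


Logistic ODE dP/dt = 0.17P(1 - P/24200) has equilibria where dP/dt = 0, i.e. P = 0 or P = 24200.
The coefficient (1 - P/K) = 0 when P = K, identifying K = 24200 as the carrying capacity.
(a) K = 24200; (b) equilibria P = 0 and P = 24200.


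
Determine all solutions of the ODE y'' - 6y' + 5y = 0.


Characteristic equation: r² - 6r + 5 = 0.
Factor: (r - 5)(r - 1) = 0 ⇒ r = 5, 1 (distinct real).
General solution: y = C₁e^(5x) + C₂e^(x).


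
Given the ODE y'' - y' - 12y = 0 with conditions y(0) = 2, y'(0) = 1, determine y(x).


Characteristic roots of r² - r - 12 = 0 are 4, -3.
General solution y = c₁ e^(4x) + c₂ e^(-3x).
Apply y(0) = 2: c₁ + c₂ = 2. Apply y'(0) = 1: 4 c₁ - 3 c₂ = 1.
Solve: c₁ = 1, c₂ = 1.
Particular solution: y = e^(4x) + e^(-3x).


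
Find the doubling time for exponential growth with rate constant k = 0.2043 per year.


Exponential growth: P(t) = P₀ e^(0.2043t). Set P(t)/P₀ = 2: e^(0.2043t) = 2.
Solve: t = ln(2)/0.2043 ≈ 3.39 years.


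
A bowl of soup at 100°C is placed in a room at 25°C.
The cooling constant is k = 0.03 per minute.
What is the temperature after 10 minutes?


Newton's law: dT/dt = -k(T - T_a) has solution T(t) = T_a + (T₀ - T_a)e^(-kt).
Plug in T_a = 25, T₀ = 100, k = 0.03, t = 10: T(10) = 25 + (75)e^(-0.30) ≈ 80.6°C.


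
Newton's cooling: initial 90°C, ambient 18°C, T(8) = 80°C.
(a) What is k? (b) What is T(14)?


Newton's law: T(t) = T_a + (T₀ - T_a)e^(-kt).
(a) Use T(8) = 80: (80 - 18)/(90 - 18) = e^(-k·8), so k = -ln(0.861)/8 ≈ 0.0187.
(b) Apply k to t = 14: T(14) = 18 + (72)e^(-0.262) ≈ 73.4°C.


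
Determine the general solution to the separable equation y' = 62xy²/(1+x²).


Separate: dy/y² = 62x/(1+x²) dx.
Integrate LHS: ∫ dy/y² = -1/y.
Integrate RHS via u = 1+x²: 31ln(1+x²) + C.
Result: -1/y = 31ln(1+x²) + C.


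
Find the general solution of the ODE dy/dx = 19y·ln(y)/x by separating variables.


Separate: dy/[y ln(y)] = 19 dx/x.
Substitute u = ln(y): du/u = 19 dx/x.
Integrate: ln|ln(y)| = 19ln|x| + C₀, hence ln(y) = C·x^19.


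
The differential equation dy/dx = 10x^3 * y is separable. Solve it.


Separate variables: dy/y = 10x^3 dx.
Integrate: ln|y| = (5/2)x^4 + C₀.
Exponentiate: y = Ce^((5/2)x^4).


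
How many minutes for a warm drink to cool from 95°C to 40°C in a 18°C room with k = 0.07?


From T(t) = T_a + (T₀ - T_a)e^(-kt), set T(t) = 40:
(40 - 18) / (95 - 18) = e^(-0.07t), so t = -ln(0.286)/0.07 ≈ 17.9 minutes.


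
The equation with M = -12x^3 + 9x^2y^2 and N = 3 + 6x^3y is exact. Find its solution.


Check exactness: ∂M/∂y = 18x^2y and ∂N/∂x = 18x^2y; equal, so the equation is exact.
Integrate M with respect to x (treating y as constant): ∫M dx = -3x^4 + 3x^3y^2 + h(y).
Differentiate w.r.t. y and set equal to N: the x-dependent terms already match, leaving h'(y) = 3. Integrate: h(y) = 3y.
So F(x,y) = -3x^4 + 3y + 3x^3y^2.
General solution: -3x^4 + 3y + 3x^3y^2 = C.


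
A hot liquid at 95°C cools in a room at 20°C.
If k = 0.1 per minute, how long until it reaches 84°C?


From T(t) = T_a + (T₀ - T_a)e^(-kt), set T(t) = 84:
(84 - 20) / (95 - 20) = e^(-0.1t), so t = -ln(0.853)/0.1 ≈ 1.6 minutes.


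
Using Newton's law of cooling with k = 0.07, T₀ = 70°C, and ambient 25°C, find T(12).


Newton's law: dT/dt = -k(T - T_a) has solution T(t) = T_a + (T₀ - T_a)e^(-kt).
Plug in T_a = 25, T₀ = 70, k = 0.07, t = 12: T(12) = 25 + (45)e^(-0.84) ≈ 44.4°C.


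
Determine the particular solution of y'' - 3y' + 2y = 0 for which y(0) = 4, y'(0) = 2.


Characteristic roots of r² - 3r + 2 = 0 are 1, 2.
General solution y = c₁ e^(x) + c₂ e^(2x).
Apply y(0) = 4: c₁ + c₂ = 4. Apply y'(0) = 2: 1 c₁ + 2 c₂ = 2.
Solve: c₁ = 6, c₂ = -2.
Particular solution: y = 6e^(x) - 2e^(2x).


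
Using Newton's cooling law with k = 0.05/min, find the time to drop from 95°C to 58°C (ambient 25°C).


From T(t) = T_a + (T₀ - T_a)e^(-kt), set T(t) = 58:
(58 - 25) / (95 - 25) = e^(-0.05t), so t = -ln(0.471)/0.05 ≈ 15.0 minutes.


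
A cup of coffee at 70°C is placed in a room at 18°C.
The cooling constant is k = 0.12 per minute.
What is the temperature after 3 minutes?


Newton's law: dT/dt = -k(T - T_a) has solution T(t) = T_a + (T₀ - T_a)e^(-kt).
Plug in T_a = 18, T₀ = 70, k = 0.12, t = 3: T(3) = 18 + (52)e^(-0.36) ≈ 54.3°C.


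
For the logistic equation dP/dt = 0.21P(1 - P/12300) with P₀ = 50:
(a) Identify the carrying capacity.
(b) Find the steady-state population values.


Logistic ODE dP/dt = 0.21P(1 - P/12300) has equilibria where dP/dt = 0, i.e. P = 0 or P = 12300.
The coefficient (1 - P/K) = 0 when P = K, identifying K = 12300 as the carrying capacity.
(a) K = 12300; (b) equilibria P = 0 and P = 12300.


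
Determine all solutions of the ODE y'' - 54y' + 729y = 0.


Characteristic equation: r² - 54r + 729 = 0, i.e. (r - 27)² = 0.
Repeated root r = 27; include an x factor for the second linearly independent solution.
General solution: y = (C₁ + C₂x)e^(27x).


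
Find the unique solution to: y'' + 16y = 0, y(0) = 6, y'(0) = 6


Characteristic roots of r² + 16 = 0 are ±4i, so y = C₁cos(4x) + C₂sin(4x).
Apply y(0) = 6: C₁ = 6. Differentiate and apply y'(0) = 6: 4·C₂ = 6, so C₂ = 3/2.
Particular solution: y = 6cos(4x) + (3/2)sin(4x).


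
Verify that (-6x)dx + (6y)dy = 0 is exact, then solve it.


Check exactness: ∂M/∂y = 0 and ∂N/∂x = 0; equal, so the equation is exact.
Integrate M with respect to x (treating y as constant): ∫M dx = -3x^2 + h(y).
Differentiate w.r.t. y and set equal to N: the x-dependent terms already match, leaving h'(y) = 6y. Integrate: h(y) = 3y^2.
So F(x,y) = 3y^2 - 3x^2.
General solution: 3y^2 - 3x^2 = C.


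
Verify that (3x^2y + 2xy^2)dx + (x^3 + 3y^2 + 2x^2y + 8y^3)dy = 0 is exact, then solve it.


Check exactness: ∂M/∂y = 3x^2 + 4xy and ∂N/∂x = 3x^2 + 4xy; equal, so the equation is exact.
Integrate M with respect to x (treating y as constant): ∫M dx = x^3y + x^2y^2 + h(y).
Differentiate w.r.t. y and set equal to N: the x-dependent terms already match, leaving h'(y) = 3y^2 + 8y^3. Integrate: h(y) = y^3 + 2y^4.
So F(x,y) = x^3y + y^3 + x^2y^2 + 2y^4.
General solution: x^3y + y^3 + x^2y^2 + 2y^4 = C.


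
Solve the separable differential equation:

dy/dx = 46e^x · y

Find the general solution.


Separate variables: dy/y = 46e^x dx.
Integrate: ln|y| = 46e^x + C₀.
Exponentiate: y = Ce^(46e^x).


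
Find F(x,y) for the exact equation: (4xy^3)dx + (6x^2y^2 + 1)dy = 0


Check exactness: ∂M/∂y = 12xy^2 and ∂N/∂x = 12xy^2; equal, so the equation is exact.
Integrate M with respect to x (treating y as constant): ∫M dx = 2x^2y^3 + h(y).
Differentiate w.r.t. y and set equal to N: the x-dependent terms already match, leaving h'(y) = 1. Integrate: h(y) = y.
So F(x,y) = 2x^2y^3 + y.
General solution: 2x^2y^3 + y = C.


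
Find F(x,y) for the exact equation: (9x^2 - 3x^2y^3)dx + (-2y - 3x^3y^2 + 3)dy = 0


Check exactness: ∂M/∂y = -9x^2y^2 and ∂N/∂x = -9x^2y^2; equal, so the equation is exact.
Integrate M with respect to x (treating y as constant): ∫M dx = 3x^3 - x^3y^3 + h(y).
Differentiate w.r.t. y and set equal to N: the x-dependent terms already match, leaving h'(y) = -2y + 3. Integrate: h(y) = -y^2 + 3y.
So F(x,y) = 3x^3 - y^2 - x^3y^3 + 3y.
General solution: 3x^3 - y^2 - x^3y^3 + 3y = C.


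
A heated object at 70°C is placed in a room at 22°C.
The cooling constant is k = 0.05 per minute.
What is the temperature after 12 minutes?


Newton's law: dT/dt = -k(T - T_a) has solution T(t) = T_a + (T₀ - T_a)e^(-kt).
Plug in T_a = 22, T₀ = 70, k = 0.05, t = 12: T(12) = 22 + (48)e^(-0.60) ≈ 48.3°C.


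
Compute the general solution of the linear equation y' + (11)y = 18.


P(x) = 11, Q(x) = 18; integrating factor μ = e^(11x).
(μ y)' = 18e^(11x) ⇒ μ y = (18/11)e^(11x) + C.
Divide by μ: y = 18/11 + Ce^(-11x).


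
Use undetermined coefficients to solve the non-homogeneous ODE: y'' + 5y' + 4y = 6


Characteristic roots of r² + 5r + 4 = 0 are -4, -1.
y_h = C₁e^(-4x) + C₂e^(-x).
Constant forcing; try y_p = A. Then 4A = 6 ⇒ A = 3/2.
General solution: y = C₁e^(-4x) + C₂e^(-x) + 3/2.


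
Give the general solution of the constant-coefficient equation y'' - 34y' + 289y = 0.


Characteristic equation: r² - 34r + 289 = 0, i.e. (r - 17)² = 0.
Repeated root r = 17; include an x factor for the second linearly independent solution.
General solution: y = (C₁ + C₂x)e^(17x).


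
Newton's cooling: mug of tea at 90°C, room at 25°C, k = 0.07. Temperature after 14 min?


Newton's law: dT/dt = -k(T - T_a) has solution T(t) = T_a + (T₀ - T_a)e^(-kt).
Plug in T_a = 25, T₀ = 90, k = 0.07, t = 14: T(14) = 25 + (65)e^(-0.98) ≈ 49.4°C.


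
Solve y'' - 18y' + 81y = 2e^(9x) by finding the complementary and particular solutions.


Characteristic polynomial (r - 9)² = 0; repeated root r = 9.
y_h = (C₁ + C₂x)e^(9x). Forcing matches the repeated root (resonance), so try y_p = Ax² e^(9x).
Substitute and solve for A: 2A = 2, so A = 1.
General solution: y = (C₁ + C₂x + x²)e^(9x).


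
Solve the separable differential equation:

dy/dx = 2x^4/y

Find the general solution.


Separate variables: y dy = 2x^4 dx.
Integrate both sides: y²/2 = (2/5)x^5 + C₀.
Multiply by 2: y² = (4/5)x^5 + C.


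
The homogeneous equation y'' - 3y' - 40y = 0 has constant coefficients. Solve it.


Characteristic equation: r² - 3r - 40 = 0.
Factor: (r - 8)(r + 5) = 0 ⇒ r = 8, -5 (distinct real).
General solution: y = C₁e^(8x) + C₂e^(-5x).


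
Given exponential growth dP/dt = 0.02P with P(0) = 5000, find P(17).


The ODE dP/dt = 0.02P has solution P(t) = P(0)e^(0.02t).
Substitute P(0) = 5000 and t = 17: P(17) = 5000 e^(0.34) ≈ 7025.


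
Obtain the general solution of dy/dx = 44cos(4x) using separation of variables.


g(y) = 1, so integrate directly: y = ∫ 44cos(4x) dx = 11sin(4x) + C.


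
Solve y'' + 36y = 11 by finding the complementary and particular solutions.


Homogeneous part: r² + 36 = 0 ⇒ r = ±6i, so y_h = C₁cos(6x) + C₂sin(6x).
Try constant y_p = A; plug in: 36A = 11 ⇒ A = 11/36.
General solution: y = C₁cos(6x) + C₂sin(6x) + 11/36.


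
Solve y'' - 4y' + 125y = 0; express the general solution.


Characteristic equation: r² - 4r + 125 = 0.
Discriminant is negative; roots r = 2 ± 11i (complex conjugate pair).
General solution uses e^(α x)(C₁ cos(β x) + C₂ sin(β x)): y = e^(2x)(C₁cos(11x) + C₂sin(11x)).


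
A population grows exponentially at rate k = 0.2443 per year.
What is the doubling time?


Exponential growth: P(t) = P₀ e^(0.2443t). Set P(t)/P₀ = 2: e^(0.2443t) = 2.
Solve: t = ln(2)/0.2443 ≈ 2.84 years.


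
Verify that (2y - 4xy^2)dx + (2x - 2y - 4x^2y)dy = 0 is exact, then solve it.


Check exactness: ∂M/∂y = 2 - 8xy and ∂N/∂x = 2 - 8xy; equal, so the equation is exact.
Integrate M with respect to x (treating y as constant): ∫M dx = 2xy - 2x^2y^2 + h(y).
Differentiate w.r.t. y and set equal to N: the x-dependent terms already match, leaving h'(y) = -2y. Integrate: h(y) = -y^2.
So F(x,y) = 2xy - y^2 - 2x^2y^2.
General solution: 2xy - y^2 - 2x^2y^2 = C.


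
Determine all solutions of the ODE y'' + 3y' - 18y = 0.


Characteristic equation: r² + 3r - 18 = 0.
Factor: (r + 6)(r - 3) = 0 ⇒ r = -6, 3 (distinct real).
General solution: y = C₁e^(-6x) + C₂e^(3x).


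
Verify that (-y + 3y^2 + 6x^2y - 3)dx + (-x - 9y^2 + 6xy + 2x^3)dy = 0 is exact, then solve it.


Check exactness: ∂M/∂y = -1 + 6y + 6x^2 and ∂N/∂x = -1 + 6y + 6x^2; equal, so the equation is exact.
Integrate M with respect to x (treating y as constant): ∫M dx = -xy + 3xy^2 + 2x^3y - 3x + h(y).
Differentiate w.r.t. y and set equal to N: the x-dependent terms already match, leaving h'(y) = -9y^2. Integrate: h(y) = -3y^3.
So F(x,y) = -xy - 3y^3 + 3xy^2 + 2x^3y - 3x.
General solution: -xy - 3y^3 + 3xy^2 + 2x^3y - 3x = C.


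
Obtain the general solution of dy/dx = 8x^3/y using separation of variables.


Separate variables: y dy = 8x^3 dx.
Integrate both sides: y²/2 = 2x^4 + C₀.
Multiply by 2: y² = 4x^4 + C.


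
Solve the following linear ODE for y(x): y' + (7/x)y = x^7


P(x) = 7/x ⇒ μ = x^7.
(x^7 y)' = x^14 ⇒ x^7 y = x^15/(15) + C.
Solve for y: y = (1/15)x^8 + C/x^7.


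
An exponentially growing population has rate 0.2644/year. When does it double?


Exponential growth: P(t) = P₀ e^(0.2644t). Set P(t)/P₀ = 2: e^(0.2644t) = 2.
Solve: t = ln(2)/0.2644 ≈ 2.62 years.


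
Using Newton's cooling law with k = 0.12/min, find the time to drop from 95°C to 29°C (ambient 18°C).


From T(t) = T_a + (T₀ - T_a)e^(-kt), set T(t) = 29:
(29 - 18) / (95 - 18) = e^(-0.12t), so t = -ln(0.143)/0.12 ≈ 16.2 minutes.


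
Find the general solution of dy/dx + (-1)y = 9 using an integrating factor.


P(x) = -1 ⇒ μ = e^(-x).
(μ y)' = 9e^(-x) ⇒ μ y = -9e^(-x) + C.
Divide by μ: y = -9 + Ce^(x).


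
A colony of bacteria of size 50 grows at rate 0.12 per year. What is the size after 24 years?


The ODE dP/dt = 0.12P has solution P(t) = P(0)e^(0.12t).
Substitute P(0) = 50 and t = 24: P(24) = 50 e^(2.88) ≈ 891.


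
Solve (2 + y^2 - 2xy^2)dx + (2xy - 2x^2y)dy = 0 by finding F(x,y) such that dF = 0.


Check exactness: ∂M/∂y = 2y - 4xy and ∂N/∂x = 2y - 4xy; equal, so the equation is exact.
Integrate M with respect to x (treating y as constant): ∫M dx = 2x + xy^2 - x^2y^2 + h(y).
Differentiate w.r.t. y and set equal to N: all terms match, so h'(y) = 0 and h is a constant absorbed into C.
General solution: 2x + xy^2 - x^2y^2 = C.


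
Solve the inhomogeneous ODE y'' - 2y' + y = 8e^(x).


Characteristic polynomial (r - 1)² = 0; repeated root r = 1.
y_h = (C₁ + C₂x)e^(x). Forcing matches the repeated root (resonance), so try y_p = Ax² e^(x).
Substitute and solve for A: 2A = 8, so A = 4.
General solution: y = (C₁ + C₂x + 4x²)e^(x).


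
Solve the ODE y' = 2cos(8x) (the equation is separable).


g(y) = 1, so integrate directly: y = ∫ 2cos(8x) dx = (1/4)sin(8x) + C.


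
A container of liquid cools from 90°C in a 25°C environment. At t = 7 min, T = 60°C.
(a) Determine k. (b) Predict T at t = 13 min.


Newton's law: T(t) = T_a + (T₀ - T_a)e^(-kt).
(a) Use T(7) = 60: (60 - 25)/(90 - 25) = e^(-k·7), so k = -ln(0.538)/7 ≈ 0.0884.
(b) Apply k to t = 13: T(13) = 25 + (65)e^(-1.150) ≈ 45.6°C.


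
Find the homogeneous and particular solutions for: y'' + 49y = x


Homogeneous: r² + 49 = 0 ⇒ r = ±7i, y_h = C₁cos(7x) + C₂sin(7x).
Polynomial forcing; try y_p = Ax + B. Then y_p'' + 49 y_p = 49(Ax + B) = x, so B = 0 and A = 1/49.
General solution: y = C₁cos(7x) + C₂sin(7x) + (1/49)x.


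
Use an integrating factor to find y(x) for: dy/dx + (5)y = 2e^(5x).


P(x) = 5 ⇒ μ = e^(5x).
(μ y)' = 2e^(10x) ⇒ μ y = (2/10)e^(10x) + C.
Divide by μ: y = (1/5)e^(5x) + Ce^(-5x).


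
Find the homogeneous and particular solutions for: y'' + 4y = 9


Homogeneous part: r² + 4 = 0 ⇒ r = ±2i, so y_h = C₁cos(2x) + C₂sin(2x).
Try constant y_p = A; plug in: 4A = 9 ⇒ A = 9/4.
General solution: y = C₁cos(2x) + C₂sin(2x) + 9/4.


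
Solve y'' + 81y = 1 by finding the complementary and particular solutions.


Homogeneous part: r² + 81 = 0 ⇒ r = ±9i, so y_h = C₁cos(9x) + C₂sin(9x).
Try constant y_p = A; plug in: 81A = 1 ⇒ A = 1/81.
General solution: y = C₁cos(9x) + C₂sin(9x) + 1/81.


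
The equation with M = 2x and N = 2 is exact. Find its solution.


Check exactness: ∂M/∂y = 0 and ∂N/∂x = 0; equal, so the equation is exact.
Integrate M with respect to x (treating y as constant): ∫M dx = x^2 + h(y).
Differentiate w.r.t. y and set equal to N: the x-dependent terms already match, leaving h'(y) = 2. Integrate: h(y) = 2y.
So F(x,y) = x^2 + 2y.
General solution: x^2 + 2y = C.


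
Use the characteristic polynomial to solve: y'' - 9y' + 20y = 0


Characteristic equation: r² - 9r + 20 = 0.
Factor: (r - 4)(r - 5) = 0 ⇒ r = 4, 5 (distinct real).
General solution: y = C₁e^(4x) + C₂e^(5x).


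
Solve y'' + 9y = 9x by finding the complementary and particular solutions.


Homogeneous: r² + 9 = 0 ⇒ r = ±3i, y_h = C₁cos(3x) + C₂sin(3x).
Polynomial forcing; try y_p = Ax + B. Then y_p'' + 9 y_p = 9(Ax + B) = 9x, so B = 0 and A = 1.
General solution: y = C₁cos(3x) + C₂sin(3x) + x.


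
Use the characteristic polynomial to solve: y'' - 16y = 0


Characteristic equation: r² - 16 = 0.
Factor: (r - 4)(r + 4) = 0 ⇒ r = 4, -4 (distinct real).
General solution: y = C₁e^(4x) + C₂e^(-4x).


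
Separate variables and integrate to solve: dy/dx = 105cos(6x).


g(y) = 1, so integrate directly: y = ∫ 105cos(6x) dx = (35/2)sin(6x) + C.


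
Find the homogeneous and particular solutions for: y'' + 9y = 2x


Homogeneous: r² + 9 = 0 ⇒ r = ±3i, y_h = C₁cos(3x) + C₂sin(3x).
Polynomial forcing; try y_p = Ax + B. Then y_p'' + 9 y_p = 9(Ax + B) = 2x, so B = 0 and A = 2/9.
General solution: y = C₁cos(3x) + C₂sin(3x) + (2/9)x.


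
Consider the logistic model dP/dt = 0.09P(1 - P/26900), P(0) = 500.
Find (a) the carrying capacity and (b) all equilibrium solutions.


Logistic ODE dP/dt = 0.09P(1 - P/26900) has equilibria where dP/dt = 0, i.e. P = 0 or P = 26900.
The coefficient (1 - P/K) = 0 when P = K, identifying K = 26900 as the carrying capacity.
(a) K = 26900; (b) equilibria P = 0 and P = 26900.


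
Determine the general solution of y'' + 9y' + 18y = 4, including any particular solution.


Characteristic roots of r² + 9r + 18 = 0 are -3, -6.
y_h = C₁e^(-3x) + C₂e^(-6x).
Constant forcing; try y_p = A. Then 18A = 4 ⇒ A = 2/9.
General solution: y = C₁e^(-3x) + C₂e^(-6x) + 2/9.


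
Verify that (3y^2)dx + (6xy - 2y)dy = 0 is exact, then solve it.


Check exactness: ∂M/∂y = 6y and ∂N/∂x = 6y; equal, so the equation is exact.
Integrate M with respect to x (treating y as constant): ∫M dx = 3xy^2 + h(y).
Differentiate w.r.t. y and set equal to N: the x-dependent terms already match, leaving h'(y) = -2y. Integrate: h(y) = -y^2.
So F(x,y) = 3xy^2 - y^2.
General solution: 3xy^2 - y^2 = C.


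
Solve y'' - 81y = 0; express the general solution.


Characteristic equation: r² - 81 = 0.
Factor: (r - 9)(r + 9) = 0 ⇒ r = 9, -9 (distinct real).
General solution: y = C₁e^(9x) + C₂e^(-9x).


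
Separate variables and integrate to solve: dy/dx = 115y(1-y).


Separate: dy/[y(1-y)] = 115 dx.
Partial fractions: 1/[y(1-y)] = 1/y + 1/(1-y).
Integrate: ln|y/(1-y)| = 115x + C₀.
Solve for y: y = 1/(1 + Ce^(-115x)).


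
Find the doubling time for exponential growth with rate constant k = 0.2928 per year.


Exponential growth: P(t) = P₀ e^(0.2928t). Set P(t)/P₀ = 2: e^(0.2928t) = 2.
Solve: t = ln(2)/0.2928 ≈ 2.37 years.


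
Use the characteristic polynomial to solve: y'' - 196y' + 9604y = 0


Characteristic equation: r² - 196r + 9604 = 0, i.e. (r - 98)² = 0.
Repeated root r = 98; include an x factor for the second linearly independent solution.
General solution: y = (C₁ + C₂x)e^(98x).


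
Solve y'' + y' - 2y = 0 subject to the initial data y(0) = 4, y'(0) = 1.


Characteristic roots of r² + r - 2 = 0 are 1, -2.
General solution y = c₁ e^(x) + c₂ e^(-2x).
Apply y(0) = 4: c₁ + c₂ = 4. Apply y'(0) = 1: 1 c₁ - 2 c₂ = 1.
Solve: c₁ = 3, c₂ = 1.
Particular solution: y = 3e^(x) + e^(-2x).


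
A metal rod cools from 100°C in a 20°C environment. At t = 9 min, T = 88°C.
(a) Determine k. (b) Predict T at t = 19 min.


Newton's law: T(t) = T_a + (T₀ - T_a)e^(-kt).
(a) Use T(9) = 88: (88 - 20)/(100 - 20) = e^(-k·9), so k = -ln(0.850)/9 ≈ 0.0181.
(b) Apply k to t = 19: T(19) = 20 + (80)e^(-0.343) ≈ 76.8°C.


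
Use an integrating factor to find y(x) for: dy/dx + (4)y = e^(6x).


P(x) = 4 ⇒ μ = e^(4x).
(μ y)' = e^(10x) ⇒ μ y = e^(10x)/10 + C.
Divide by μ: y = (1/10)e^(6x) + Ce^(-4x).


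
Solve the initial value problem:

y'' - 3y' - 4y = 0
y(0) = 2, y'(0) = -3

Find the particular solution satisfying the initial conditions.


Characteristic roots of r² - 3r - 4 = 0 are -1, 4.
General solution y = c₁ e^(-x) + c₂ e^(4x).
Apply y(0) = 2: c₁ + c₂ = 2. Apply y'(0) = -3: -1 c₁ + 4 c₂ = -3.
Solve: c₁ = 11/5, c₂ = -1/5.
Particular solution: y = (11/5)e^(-x) - (1/5)e^(4x).


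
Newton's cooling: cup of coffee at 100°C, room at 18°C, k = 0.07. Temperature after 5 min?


Newton's law: dT/dt = -k(T - T_a) has solution T(t) = T_a + (T₀ - T_a)e^(-kt).
Plug in T_a = 18, T₀ = 100, k = 0.07, t = 5: T(5) = 18 + (82)e^(-0.35) ≈ 75.8°C.


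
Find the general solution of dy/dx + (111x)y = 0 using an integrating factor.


P(x) = 111x ⇒ μ = e^((111/2)x²).
Q(x) = 0 so μ y is constant: y = Ce^(-(111/2)x²).


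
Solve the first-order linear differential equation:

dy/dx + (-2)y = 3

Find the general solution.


P(x) = -2 ⇒ μ = e^(-2x).
(μ y)' = 3e^(-2x) ⇒ μ y = -(3/2)e^(-2x) + C.
Divide by μ: y = -3/2 + Ce^(2x).


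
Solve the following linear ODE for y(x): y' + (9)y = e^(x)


P(x) = 9 ⇒ μ = e^(9x).
(μ y)' = e^(10x) ⇒ μ y = e^(10x)/10 + C.
Divide by μ: y = (1/10)e^(x) + Ce^(-9x).


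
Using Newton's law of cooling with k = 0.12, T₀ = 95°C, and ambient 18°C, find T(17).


Newton's law: dT/dt = -k(T - T_a) has solution T(t) = T_a + (T₀ - T_a)e^(-kt).
Plug in T_a = 18, T₀ = 95, k = 0.12, t = 17: T(17) = 18 + (77)e^(-2.04) ≈ 28.0°C.


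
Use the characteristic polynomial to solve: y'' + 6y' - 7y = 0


Characteristic equation: r² + 6r - 7 = 0.
Factor: (r - 1)(r + 7) = 0 ⇒ r = 1, -7 (distinct real).
General solution: y = C₁e^(x) + C₂e^(-7x).


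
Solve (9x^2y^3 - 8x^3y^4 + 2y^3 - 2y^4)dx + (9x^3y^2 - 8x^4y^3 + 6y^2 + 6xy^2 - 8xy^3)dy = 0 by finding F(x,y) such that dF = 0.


Check exactness: ∂M/∂y = 27x^2y^2 - 32x^3y^3 + 6y^2 - 8y^3 and ∂N/∂x = 27x^2y^2 - 32x^3y^3 + 6y^2 - 8y^3; equal, so the equation is exact.
Integrate M with respect to x (treating y as constant): ∫M dx = 3x^3y^3 - 2x^4y^4 + 2xy^3 - 2xy^4 + h(y).
Differentiate w.r.t. y and set equal to N: the x-dependent terms already match, leaving h'(y) = 6y^2. Integrate: h(y) = 2y^3.
So F(x,y) = 3x^3y^3 - 2x^4y^4 + 2y^3 + 2xy^3 - 2xy^4.
General solution: 3x^3y^3 - 2x^4y^4 + 2y^3 + 2xy^3 - 2xy^4 = C.


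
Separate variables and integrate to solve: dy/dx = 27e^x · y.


Separate variables: dy/y = 27e^x dx.
Integrate: ln|y| = 27e^x + C₀.
Exponentiate: y = Ce^(27e^x).


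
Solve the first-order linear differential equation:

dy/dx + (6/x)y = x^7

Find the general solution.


P(x) = 6/x ⇒ μ = x^6.
(x^6 y)' = x^6·x^7 = x^13.
Integrate: x^6 y = x^14/(14) + C.
Solve for y: y = (1/14)x^8 + C/x^6.


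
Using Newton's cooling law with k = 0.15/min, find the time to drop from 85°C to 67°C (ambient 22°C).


From T(t) = T_a + (T₀ - T_a)e^(-kt), set T(t) = 67:
(67 - 22) / (85 - 22) = e^(-0.15t), so t = -ln(0.714)/0.15 ≈ 2.2 minutes.


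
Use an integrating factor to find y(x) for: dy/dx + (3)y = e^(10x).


P(x) = 3 ⇒ μ = e^(3x).
(μ y)' = e^(13x) ⇒ μ y = e^(13x)/13 + C.
Divide by μ: y = (1/13)e^(10x) + Ce^(-3x).


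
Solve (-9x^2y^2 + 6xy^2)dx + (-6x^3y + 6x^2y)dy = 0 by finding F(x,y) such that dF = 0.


Check exactness: ∂M/∂y = -18x^2y + 12xy and ∂N/∂x = -18x^2y + 12xy; equal, so the equation is exact.
Integrate M with respect to x (treating y as constant): ∫M dx = -3x^3y^2 + 3x^2y^2 + h(y).
Differentiate w.r.t. y and set equal to N: all terms match, so h'(y) = 0 and h is a constant absorbed into C.
General solution: -3x^3y^2 + 3x^2y^2 = C.


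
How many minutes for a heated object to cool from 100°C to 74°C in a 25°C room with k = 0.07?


From T(t) = T_a + (T₀ - T_a)e^(-kt), set T(t) = 74:
(74 - 25) / (100 - 25) = e^(-0.07t), so t = -ln(0.653)/0.07 ≈ 6.1 minutes.


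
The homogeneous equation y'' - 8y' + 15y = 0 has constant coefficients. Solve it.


Characteristic equation: r² - 8r + 15 = 0.
Factor: (r - 3)(r - 5) = 0 ⇒ r = 3, 5 (distinct real).
General solution: y = C₁e^(3x) + C₂e^(5x).


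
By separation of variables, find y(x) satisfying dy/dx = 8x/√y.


Separate: √y dy = 8x dx.
Integrate: (2/3)y^(3/2) = 4x² + C.


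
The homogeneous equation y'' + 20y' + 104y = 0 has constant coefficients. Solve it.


Characteristic equation: r² + 20r + 104 = 0.
Discriminant is negative; roots r = -10 ± 2i (complex conjugate pair).
General solution uses e^(α x)(C₁ cos(β x) + C₂ sin(β x)): y = e^(-10x)(C₁cos(2x) + C₂sin(2x)).


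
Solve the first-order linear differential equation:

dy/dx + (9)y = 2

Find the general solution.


P(x) = 9, Q(x) = 2; integrating factor μ = e^(9x).
(μ y)' = 2e^(9x) ⇒ μ y = (2/9)e^(9x) + C.
Divide by μ: y = 2/9 + Ce^(-9x).


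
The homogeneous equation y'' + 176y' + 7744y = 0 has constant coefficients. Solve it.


Characteristic equation: r² + 176r + 7744 = 0, i.e. (r + 88)² = 0.
Repeated root r = -88; include an x factor for the second linearly independent solution.
General solution: y = (C₁ + C₂x)e^(-88x).


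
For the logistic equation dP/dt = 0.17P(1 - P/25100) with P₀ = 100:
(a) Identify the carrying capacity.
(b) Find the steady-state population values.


Logistic ODE dP/dt = 0.17P(1 - P/25100) has equilibria where dP/dt = 0, i.e. P = 0 or P = 25100.
The coefficient (1 - P/K) = 0 when P = K, identifying K = 25100 as the carrying capacity.
(a) K = 25100; (b) equilibria P = 0 and P = 25100.


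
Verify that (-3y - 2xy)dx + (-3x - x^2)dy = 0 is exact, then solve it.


Check exactness: ∂M/∂y = -3 - 2x and ∂N/∂x = -3 - 2x; equal, so the equation is exact.
Integrate M with respect to x (treating y as constant): ∫M dx = -3xy - x^2y + h(y).
Differentiate w.r.t. y and set equal to N: all terms match, so h'(y) = 0 and h is a constant absorbed into C.
General solution: -3xy - x^2y = C.


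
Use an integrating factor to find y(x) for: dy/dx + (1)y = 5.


P(x) = 1, Q(x) = 5; integrating factor μ = e^(x).
(μ y)' = 5e^(x) ⇒ μ y = 5e^(x) + C.
Divide by μ: y = 5 + Ce^(-x).


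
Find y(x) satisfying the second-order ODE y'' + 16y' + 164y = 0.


Characteristic equation: r² + 16r + 164 = 0.
Discriminant is negative; roots r = -8 ± 10i (complex conjugate pair).
General solution uses e^(α x)(C₁ cos(β x) + C₂ sin(β x)): y = e^(-8x)(C₁cos(10x) + C₂sin(10x)).


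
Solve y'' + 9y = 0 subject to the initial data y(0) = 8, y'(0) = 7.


Characteristic roots of r² + 9 = 0 are ±3i, so y = C₁cos(3x) + C₂sin(3x).
Apply y(0) = 8: C₁ = 8. Differentiate and apply y'(0) = 7: 3·C₂ = 7, so C₂ = 7/3.
Particular solution: y = 8cos(3x) + (7/3)sin(3x).


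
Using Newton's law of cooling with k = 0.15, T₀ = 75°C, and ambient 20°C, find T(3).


Newton's law: dT/dt = -k(T - T_a) has solution T(t) = T_a + (T₀ - T_a)e^(-kt).
Plug in T_a = 20, T₀ = 75, k = 0.15, t = 3: T(3) = 20 + (55)e^(-0.45) ≈ 55.1°C.


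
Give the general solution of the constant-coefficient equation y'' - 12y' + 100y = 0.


Characteristic equation: r² - 12r + 100 = 0.
Discriminant is negative; roots r = 6 ± 8i (complex conjugate pair).
General solution uses e^(α x)(C₁ cos(β x) + C₂ sin(β x)): y = e^(6x)(C₁cos(8x) + C₂sin(8x)).


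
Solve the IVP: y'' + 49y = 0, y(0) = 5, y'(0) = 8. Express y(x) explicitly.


Characteristic roots of r² + 49 = 0 are ±7i, so y = C₁cos(7x) + C₂sin(7x).
Apply y(0) = 5: C₁ = 5. Differentiate and apply y'(0) = 8: 7·C₂ = 8, so C₂ = 8/7.
Particular solution: y = 5cos(7x) + (8/7)sin(7x).


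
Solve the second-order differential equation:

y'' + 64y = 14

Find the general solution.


Homogeneous part: r² + 64 = 0 ⇒ r = ±8i, so y_h = C₁cos(8x) + C₂sin(8x).
Try constant y_p = A; plug in: 64A = 14 ⇒ A = 7/32.
General solution: y = C₁cos(8x) + C₂sin(8x) + 7/32.


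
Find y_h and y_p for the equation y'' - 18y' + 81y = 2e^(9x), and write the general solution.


Characteristic polynomial (r - 9)² = 0; repeated root r = 9.
y_h = (C₁ + C₂x)e^(9x). Forcing matches the repeated root (resonance), so try y_p = Ax² e^(9x).
Substitute and solve for A: 2A = 2, so A = 1.
General solution: y = (C₁ + C₂x + x²)e^(9x).


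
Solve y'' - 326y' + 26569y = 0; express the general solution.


Characteristic equation: r² - 326r + 26569 = 0, i.e. (r - 163)² = 0.
Repeated root r = 163; include an x factor for the second linearly independent solution.
General solution: y = (C₁ + C₂x)e^(163x).


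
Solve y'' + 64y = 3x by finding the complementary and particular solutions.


Homogeneous: r² + 64 = 0 ⇒ r = ±8i, y_h = C₁cos(8x) + C₂sin(8x).
Polynomial forcing; try y_p = Ax + B. Then y_p'' + 64 y_p = 64(Ax + B) = 3x, so B = 0 and A = 3/64.
General solution: y = C₁cos(8x) + C₂sin(8x) + (3/64)x.


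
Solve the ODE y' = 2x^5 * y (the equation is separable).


Separate variables: dy/y = 2x^5 dx.
Integrate: ln|y| = (1/3)x^6 + C₀.
Exponentiate: y = Ce^((1/3)x^6).


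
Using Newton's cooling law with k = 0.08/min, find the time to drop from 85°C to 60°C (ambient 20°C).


From T(t) = T_a + (T₀ - T_a)e^(-kt), set T(t) = 60:
(60 - 20) / (85 - 20) = e^(-0.08t), so t = -ln(0.615)/0.08 ≈ 6.1 minutes.


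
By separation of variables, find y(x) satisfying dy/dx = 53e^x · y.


Separate variables: dy/y = 53e^x dx.
Integrate: ln|y| = 53e^x + C₀.
Exponentiate: y = Ce^(53e^x).


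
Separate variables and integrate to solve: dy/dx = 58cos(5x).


g(y) = 1, so integrate directly: y = ∫ 58cos(5x) dx = (58/5)sin(5x) + C.


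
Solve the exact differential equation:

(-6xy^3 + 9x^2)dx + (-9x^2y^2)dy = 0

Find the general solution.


Check exactness: ∂M/∂y = -18xy^2 and ∂N/∂x = -18xy^2; equal, so the equation is exact.
Integrate M with respect to x (treating y as constant): ∫M dx = -3x^2y^3 + 3x^3 + h(y).
Differentiate w.r.t. y and set equal to N: all terms match, so h'(y) = 0 and h is a constant absorbed into C.
General solution: -3x^2y^3 + 3x^3 = C.


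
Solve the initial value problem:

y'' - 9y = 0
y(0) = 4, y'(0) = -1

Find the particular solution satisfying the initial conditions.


Characteristic roots of r² - 9 = 0 are -3, 3.
General solution y = c₁ e^(-3x) + c₂ e^(3x).
Apply y(0) = 4: c₁ + c₂ = 4. Apply y'(0) = -1: -3 c₁ + 3 c₂ = -1.
Solve: c₁ = 13/6, c₂ = 11/6.
Particular solution: y = (13/6)e^(-3x) + (11/6)e^(3x).


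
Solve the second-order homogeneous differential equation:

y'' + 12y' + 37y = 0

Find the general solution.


Characteristic equation: r² + 12r + 37 = 0.
Discriminant is negative; roots r = -6 ± 1i (complex conjugate pair).
General solution uses e^(α x)(C₁ cos(β x) + C₂ sin(β x)): y = e^(-6x)(C₁cos(x) + C₂sin(x)).


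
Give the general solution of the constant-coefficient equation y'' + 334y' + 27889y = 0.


Characteristic equation: r² + 334r + 27889 = 0, i.e. (r + 167)² = 0.
Repeated root r = -167; include an x factor for the second linearly independent solution.
General solution: y = (C₁ + C₂x)e^(-167x).


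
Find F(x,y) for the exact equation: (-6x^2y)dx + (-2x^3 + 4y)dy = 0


Check exactness: ∂M/∂y = -6x^2 and ∂N/∂x = -6x^2; equal, so the equation is exact.
Integrate M with respect to x (treating y as constant): ∫M dx = -2x^3y + h(y).
Differentiate w.r.t. y and set equal to N: the x-dependent terms already match, leaving h'(y) = 4y. Integrate: h(y) = 2y^2.
So F(x,y) = -2x^3y + 2y^2.
General solution: -2x^3y + 2y^2 = C.


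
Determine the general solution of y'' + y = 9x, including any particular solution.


Homogeneous: r² + 1 = 0 ⇒ r = ±1i, y_h = C₁cos(x) + C₂sin(x).
Polynomial forcing; try y_p = Ax + B. Then y_p'' + 1 y_p = 1(Ax + B) = 9x, so B = 0 and A = 9.
General solution: y = C₁cos(x) + C₂sin(x) + 9x.


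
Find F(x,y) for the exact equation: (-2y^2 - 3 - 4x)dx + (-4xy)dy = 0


Check exactness: ∂M/∂y = -4y and ∂N/∂x = -4y; equal, so the equation is exact.
Integrate M with respect to x (treating y as constant): ∫M dx = -2xy^2 - 3x - 2x^2 + h(y).
Differentiate w.r.t. y and set equal to N: all terms match, so h'(y) = 0 and h is a constant absorbed into C.
General solution: -2xy^2 - 3x - 2x^2 = C.


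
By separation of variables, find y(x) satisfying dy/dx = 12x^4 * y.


Separate variables: dy/y = 12x^4 dx.
Integrate: ln|y| = (12/5)x^5 + C₀.
Exponentiate: y = Ce^((12/5)x^5).


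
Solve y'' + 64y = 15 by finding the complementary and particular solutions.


Homogeneous part: r² + 64 = 0 ⇒ r = ±8i, so y_h = C₁cos(8x) + C₂sin(8x).
Try constant y_p = A; plug in: 64A = 15 ⇒ A = 15/64.
General solution: y = C₁cos(8x) + C₂sin(8x) + 15/64.


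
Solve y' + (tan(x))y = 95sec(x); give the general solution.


P(x) = tan(x) ⇒ μ = e^(∫tan(x)dx) = sec(x).
(sec(x) y)' = 95sec²(x) ⇒ sec(x) y = 95tan(x) + C.
Multiply by cos(x): y = 95sin(x) + C·cos(x).


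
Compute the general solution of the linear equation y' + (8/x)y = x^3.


P(x) = 8/x ⇒ μ = x^8.
(x^8 y)' = x^8·x^3 = x^11.
Integrate: x^8 y = x^12/(12) + C.
Solve for y: y = (1/12)x^4 + C/x^8.


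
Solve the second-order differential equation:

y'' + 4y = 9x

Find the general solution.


Homogeneous: r² + 4 = 0 ⇒ r = ±2i, y_h = C₁cos(2x) + C₂sin(2x).
Polynomial forcing; try y_p = Ax + B. Then y_p'' + 4 y_p = 4(Ax + B) = 9x, so B = 0 and A = 9/4.
General solution: y = C₁cos(2x) + C₂sin(2x) + (9/4)x.


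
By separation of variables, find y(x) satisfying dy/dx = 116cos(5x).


g(y) = 1, so integrate directly: y = ∫ 116cos(5x) dx = (116/5)sin(5x) + C.


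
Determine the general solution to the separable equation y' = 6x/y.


Separate variables: y dy = 6x dx.
Integrate both sides: y²/2 = 3x^2 + C₀.
Multiply by 2: y² = 6x^2 + C.


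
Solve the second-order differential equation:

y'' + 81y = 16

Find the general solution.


Homogeneous part: r² + 81 = 0 ⇒ r = ±9i, so y_h = C₁cos(9x) + C₂sin(9x).
Try constant y_p = A; plug in: 81A = 16 ⇒ A = 16/81.
General solution: y = C₁cos(9x) + C₂sin(9x) + 16/81.


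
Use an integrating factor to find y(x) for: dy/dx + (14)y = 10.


P(x) = 14, Q(x) = 10; integrating factor μ = e^(14x).
(μ y)' = 10e^(14x) ⇒ μ y = (5/7)e^(14x) + C.
Divide by μ: y = 5/7 + Ce^(-14x).


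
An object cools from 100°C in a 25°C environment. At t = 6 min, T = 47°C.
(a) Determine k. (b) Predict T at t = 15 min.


Newton's law: T(t) = T_a + (T₀ - T_a)e^(-kt).
(a) Use T(6) = 47: (47 - 25)/(100 - 25) = e^(-k·6), so k = -ln(0.293)/6 ≈ 0.2044.
(b) Apply k to t = 15: T(15) = 25 + (75)e^(-3.066) ≈ 28.5°C.


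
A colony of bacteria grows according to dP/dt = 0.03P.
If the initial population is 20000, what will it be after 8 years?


The ODE dP/dt = 0.03P has solution P(t) = P(0)e^(0.03t).
Substitute P(0) = 20000 and t = 8: P(8) = 20000 e^(0.24) ≈ 25425.


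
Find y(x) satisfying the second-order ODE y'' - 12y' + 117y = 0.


Characteristic equation: r² - 12r + 117 = 0.
Discriminant is negative; roots r = 6 ± 9i (complex conjugate pair).
General solution uses e^(α x)(C₁ cos(β x) + C₂ sin(β x)): y = e^(6x)(C₁cos(9x) + C₂sin(9x)).


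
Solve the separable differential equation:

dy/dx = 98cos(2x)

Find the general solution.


g(y) = 1, so integrate directly: y = ∫ 98cos(2x) dx = 49sin(2x) + C.


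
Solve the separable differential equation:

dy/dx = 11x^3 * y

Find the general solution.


Separate variables: dy/y = 11x^3 dx.
Integrate: ln|y| = (11/4)x^4 + C₀.
Exponentiate: y = Ce^((11/4)x^4).


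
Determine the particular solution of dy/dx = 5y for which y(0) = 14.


General solution of y' = 5y is y = Ce^(5x).
Apply y(0) = 14: C = 14.
Particular solution: y = 14e^(5x).


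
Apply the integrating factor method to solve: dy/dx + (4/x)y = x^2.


P(x) = 4/x ⇒ μ = x^4.
(x^4 y)' = x^4·x^2 = x^6.
Integrate: x^4 y = x^7/(7) + C.
Solve for y: y = (1/7)x^3 + C/x^4.


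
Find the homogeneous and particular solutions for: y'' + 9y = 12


Homogeneous part: r² + 9 = 0 ⇒ r = ±3i, so y_h = C₁cos(3x) + C₂sin(3x).
Try constant y_p = A; plug in: 9A = 12 ⇒ A = 4/3.
General solution: y = C₁cos(3x) + C₂sin(3x) + 4/3.


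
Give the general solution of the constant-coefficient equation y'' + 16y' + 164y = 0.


Characteristic equation: r² + 16r + 164 = 0.
Discriminant is negative; roots r = -8 ± 10i (complex conjugate pair).
General solution uses e^(α x)(C₁ cos(β x) + C₂ sin(β x)): y = e^(-8x)(C₁cos(10x) + C₂sin(10x)).


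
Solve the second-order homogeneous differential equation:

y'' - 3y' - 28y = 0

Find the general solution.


Characteristic equation: r² - 3r - 28 = 0.
Factor: (r + 4)(r - 7) = 0 ⇒ r = -4, 7 (distinct real).
General solution: y = C₁e^(-4x) + C₂e^(7x).


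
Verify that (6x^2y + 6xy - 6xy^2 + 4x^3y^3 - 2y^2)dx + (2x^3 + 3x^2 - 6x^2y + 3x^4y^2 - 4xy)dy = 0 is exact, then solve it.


Check exactness: ∂M/∂y = 6x^2 + 6x - 12xy + 12x^3y^2 - 4y and ∂N/∂x = 6x^2 + 6x - 12xy + 12x^3y^2 - 4y; equal, so the equation is exact.
Integrate M with respect to x (treating y as constant): ∫M dx = 2x^3y + 3x^2y - 3x^2y^2 + x^4y^3 - 2xy^2 + h(y).
Differentiate w.r.t. y and set equal to N: all terms match, so h'(y) = 0 and h is a constant absorbed into C.
General solution: 2x^3y + 3x^2y - 3x^2y^2 + x^4y^3 - 2xy^2 = C.
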